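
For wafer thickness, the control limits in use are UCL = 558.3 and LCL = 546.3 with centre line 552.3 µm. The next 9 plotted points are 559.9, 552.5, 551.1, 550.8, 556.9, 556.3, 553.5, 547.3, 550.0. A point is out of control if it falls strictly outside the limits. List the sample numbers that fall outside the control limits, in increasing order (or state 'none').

1

Compare each point to [546.3, 558.3]: sample 1 = 559.9 > UCL.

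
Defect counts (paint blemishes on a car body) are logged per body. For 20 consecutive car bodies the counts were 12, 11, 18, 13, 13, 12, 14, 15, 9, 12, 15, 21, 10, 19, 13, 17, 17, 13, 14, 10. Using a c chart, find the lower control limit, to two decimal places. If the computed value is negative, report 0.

2.72

c̄ = (12 + 11 + 18 + 13 + 13 + 12 + 14 + 15 + 9 + 12 + 15 + 21 + 10 + 19 + 13 + 17 + 17 + 13 + 14 + 10) / 20 = 278 / 20 = 13.9000
LCL = c̄ − 3√c̄ = 13.9000 − 3 × 3.7283 = 2.7152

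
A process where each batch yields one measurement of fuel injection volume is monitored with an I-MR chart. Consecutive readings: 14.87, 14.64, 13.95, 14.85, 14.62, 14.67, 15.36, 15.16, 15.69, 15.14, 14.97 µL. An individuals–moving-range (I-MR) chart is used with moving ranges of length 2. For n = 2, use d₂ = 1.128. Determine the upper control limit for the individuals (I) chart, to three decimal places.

16.029

X̄ = (14.87 + 14.64 + 13.95 + 14.85 + 14.62 + 14.67 + 15.36 + 15.16 + 15.69 + 15.14 + 14.97) / 11 = 14.9018
Moving ranges: 0.23, 0.69, 0.90, 0.23, 0.05, 0.69, 0.20, 0.53, 0.55, 0.17; M̄R̄ = 4.2400 / 10 = 0.4240
UCL = X̄ + 3·M̄R̄/d₂ = 14.9018 + 3 × 0.4240 / 1.128 = 16.0295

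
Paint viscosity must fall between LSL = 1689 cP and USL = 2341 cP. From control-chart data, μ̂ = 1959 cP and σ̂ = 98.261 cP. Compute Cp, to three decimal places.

1.106

Cp = (USL − LSL) / (6σ̂) = (2341 − 1689) / (6 × 98.261) = 652.0000 / 589.5660 = 1.1059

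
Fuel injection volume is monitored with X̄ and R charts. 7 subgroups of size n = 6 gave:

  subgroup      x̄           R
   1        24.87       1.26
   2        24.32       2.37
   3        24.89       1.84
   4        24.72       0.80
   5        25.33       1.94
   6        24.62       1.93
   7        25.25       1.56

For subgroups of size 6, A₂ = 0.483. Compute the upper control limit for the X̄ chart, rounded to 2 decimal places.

25.66

X̄̄ = (24.87 + 24.32 + 24.89 + 24.72 + 25.33 + 24.62 + 25.25) / 7 = 174.0000 / 7 = 24.8571
R̄ = (1.26 + 2.37 + 1.84 + 0.80 + 1.94 + 1.93 + 1.56) / 7 = 11.7000 / 7 = 1.6714
UCL = X̄̄ + A₂·R̄ = 24.8571 + 0.483 × 1.6714 = 25.6644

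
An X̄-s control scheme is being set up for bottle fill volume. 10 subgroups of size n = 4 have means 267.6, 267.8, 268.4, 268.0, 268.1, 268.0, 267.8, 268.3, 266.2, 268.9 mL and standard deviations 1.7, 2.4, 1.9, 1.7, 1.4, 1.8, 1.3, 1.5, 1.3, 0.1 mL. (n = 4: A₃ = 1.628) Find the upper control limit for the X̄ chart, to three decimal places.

270.368

X̄̄ = (267.6 + 267.8 + 268.4 + 268.0 + 268.1 + 268.0 + 267.8 + 268.3 + 266.2 + 268.9) / 10 = 267.9100
s̄ = (1.7 + 2.4 + 1.9 + 1.7 + 1.4 + 1.8 + 1.3 + 1.5 + 1.3 + 0.1) / 10 = 1.5100
UCL = X̄̄ + A₃·s̄ = 267.9100 + 1.628 × 1.5100 = 270.3683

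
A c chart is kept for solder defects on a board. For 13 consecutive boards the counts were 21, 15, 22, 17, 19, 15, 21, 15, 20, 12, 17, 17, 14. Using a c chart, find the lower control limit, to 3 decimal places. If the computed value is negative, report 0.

c̄ = (21 + 15 + 22 + 17 + 19 + 15 + 21 + 15 + 20 + 12 + 17 + 17 + 14) / 13 = 225 / 13 = 17.3077
LCL = c̄ − 3√c̄ = 17.3077 − 3 × 4.1603 = 4.8269

4.827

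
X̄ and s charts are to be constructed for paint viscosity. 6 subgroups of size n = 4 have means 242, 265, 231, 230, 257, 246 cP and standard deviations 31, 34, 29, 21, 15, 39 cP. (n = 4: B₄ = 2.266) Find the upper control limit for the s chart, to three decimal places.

s̄ = (31 + 34 + 29 + 21 + 15 + 39) / 6 = 28.1667
UCL_s = B₄·s̄ = 2.266 × 28.1667 = 63.8257

63.826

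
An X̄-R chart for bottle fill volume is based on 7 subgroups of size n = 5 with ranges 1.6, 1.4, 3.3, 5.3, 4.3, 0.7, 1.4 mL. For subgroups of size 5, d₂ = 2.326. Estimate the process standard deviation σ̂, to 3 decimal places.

1.106

R̄ = (1.6 + 1.4 + 3.3 + 5.3 + 4.3 + 0.7 + 1.4) / 7 = 2.5714
σ̂ = R̄ / d₂ = 2.5714 / 2.326 = 1.1055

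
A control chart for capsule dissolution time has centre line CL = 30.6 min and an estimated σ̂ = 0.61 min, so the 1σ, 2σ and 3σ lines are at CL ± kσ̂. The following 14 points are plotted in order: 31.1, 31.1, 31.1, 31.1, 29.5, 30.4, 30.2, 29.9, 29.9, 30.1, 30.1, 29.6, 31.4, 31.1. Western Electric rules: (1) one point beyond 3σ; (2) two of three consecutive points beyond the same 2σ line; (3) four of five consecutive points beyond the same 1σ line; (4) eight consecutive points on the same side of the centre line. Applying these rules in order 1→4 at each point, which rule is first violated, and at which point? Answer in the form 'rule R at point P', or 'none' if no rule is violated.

rule 4 at point 12

Zone of each point (C = within 1σ̂, B = 1σ̂–2σ̂, A = 2σ̂–3σ̂, * = beyond 3σ̂; sign = side of CL): 1:+C, 2:+C, 3:+C, 4:+C, 5:-B, 6:-C, 7:-C, 8:-B, 9:-B, 10:-C, 11:-C, 12:-B, 13:+B, 14:+C
Rule 4 (eight consecutive points on the same side of the centre line) is satisfied at point 12.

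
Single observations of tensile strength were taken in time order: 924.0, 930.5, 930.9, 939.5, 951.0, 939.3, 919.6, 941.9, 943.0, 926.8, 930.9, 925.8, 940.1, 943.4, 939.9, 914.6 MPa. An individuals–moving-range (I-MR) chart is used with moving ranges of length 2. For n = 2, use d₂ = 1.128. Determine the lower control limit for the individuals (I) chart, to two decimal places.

906.59

X̄ = (924.0 + 930.5 + 930.9 + 939.5 + 951.0 + 939.3 + 919.6 + 941.9 + 943.0 + 926.8 + 930.9 + 925.8 + 940.1 + 943.4 + 939.9 + 914.6) / 16 = 933.8250
Moving ranges: 6.5, 0.4, 8.6, 11.5, 11.7, 19.7, 22.3, 1.1, 16.2, 4.1, 5.1, 14.3, 3.3, 3.5, 25.3; M̄R̄ = 153.6000 / 15 = 10.2400
LCL = X̄ − 3·M̄R̄/d₂ = 933.8250 − 3 × 10.2400 / 1.128 = 906.5910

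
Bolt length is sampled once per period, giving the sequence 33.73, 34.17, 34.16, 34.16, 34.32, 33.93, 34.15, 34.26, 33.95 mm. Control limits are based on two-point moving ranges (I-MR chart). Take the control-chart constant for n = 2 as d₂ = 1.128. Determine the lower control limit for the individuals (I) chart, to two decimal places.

X̄ = (33.73 + 34.17 + 34.16 + 34.16 + 34.32 + 33.93 + 34.15 + 34.26 + 33.95) / 9 = 34.0922
Moving ranges: 0.44, 0.01, 0.00, 0.16, 0.39, 0.22, 0.11, 0.31; M̄R̄ = 1.6400 / 8 = 0.2050
LCL = X̄ − 3·M̄R̄/d₂ = 34.0922 − 3 × 0.2050 / 1.128 = 33.5470

33.55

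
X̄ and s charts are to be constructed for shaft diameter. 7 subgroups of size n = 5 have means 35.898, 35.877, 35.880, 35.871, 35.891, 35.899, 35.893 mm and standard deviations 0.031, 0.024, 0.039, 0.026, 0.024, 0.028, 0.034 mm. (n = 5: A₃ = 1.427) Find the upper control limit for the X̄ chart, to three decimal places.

X̄̄ = (35.898 + 35.877 + 35.880 + 35.871 + 35.891 + 35.899 + 35.893) / 7 = 35.8870
s̄ = (0.031 + 0.024 + 0.039 + 0.026 + 0.024 + 0.028 + 0.034) / 7 = 0.0294
UCL = X̄̄ + A₃·s̄ = 35.8870 + 1.427 × 0.0294 = 35.9290

35.929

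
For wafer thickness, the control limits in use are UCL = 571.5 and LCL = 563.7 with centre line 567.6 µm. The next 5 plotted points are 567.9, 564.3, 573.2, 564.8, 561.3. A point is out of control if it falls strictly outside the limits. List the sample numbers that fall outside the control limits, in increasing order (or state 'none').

3, 5

Compare each point to [563.7, 571.5]: sample 3 = 573.2 > UCL; sample 5 = 561.3 < LCL.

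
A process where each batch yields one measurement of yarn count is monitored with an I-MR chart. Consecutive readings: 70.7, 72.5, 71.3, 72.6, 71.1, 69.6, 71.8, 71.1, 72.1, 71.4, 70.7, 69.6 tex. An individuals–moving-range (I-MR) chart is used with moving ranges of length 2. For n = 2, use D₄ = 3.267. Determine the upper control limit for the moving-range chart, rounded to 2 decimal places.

Moving ranges: 1.8, 1.2, 1.3, 1.5, 1.5, 2.2, 0.7, 1.0, 0.7, 0.7, 1.1; M̄R̄ = 13.7000 / 11 = 1.2455
UCL_MR = D₄·M̄R̄ = 3.267 × 1.2455 = 4.0689

4.07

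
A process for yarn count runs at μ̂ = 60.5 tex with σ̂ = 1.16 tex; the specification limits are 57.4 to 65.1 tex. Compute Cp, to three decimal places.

1.106

Cp = (USL − LSL) / (6σ̂) = (65.1 − 57.4) / (6 × 1.16) = 7.7000 / 6.9600 = 1.1063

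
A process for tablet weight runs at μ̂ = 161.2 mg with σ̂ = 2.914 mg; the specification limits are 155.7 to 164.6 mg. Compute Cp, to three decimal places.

0.509

Cp = (USL − LSL) / (6σ̂) = (164.6 − 155.7) / (6 × 2.914) = 8.9000 / 17.4840 = 0.5090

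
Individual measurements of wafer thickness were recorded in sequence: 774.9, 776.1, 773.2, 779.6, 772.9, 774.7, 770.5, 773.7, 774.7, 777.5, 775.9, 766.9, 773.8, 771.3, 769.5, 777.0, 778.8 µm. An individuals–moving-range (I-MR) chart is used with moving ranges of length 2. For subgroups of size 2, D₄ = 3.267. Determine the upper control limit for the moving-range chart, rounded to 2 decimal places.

Moving ranges: 1.2, 2.9, 6.4, 6.7, 1.8, 4.2, 3.2, 1.0, 2.8, 1.6, 9.0, 6.9, 2.5, 1.8, 7.5, 1.8; M̄R̄ = 61.3000 / 16 = 3.8313
UCL_MR = D₄·M̄R̄ = 3.267 × 3.8313 = 12.5167

12.52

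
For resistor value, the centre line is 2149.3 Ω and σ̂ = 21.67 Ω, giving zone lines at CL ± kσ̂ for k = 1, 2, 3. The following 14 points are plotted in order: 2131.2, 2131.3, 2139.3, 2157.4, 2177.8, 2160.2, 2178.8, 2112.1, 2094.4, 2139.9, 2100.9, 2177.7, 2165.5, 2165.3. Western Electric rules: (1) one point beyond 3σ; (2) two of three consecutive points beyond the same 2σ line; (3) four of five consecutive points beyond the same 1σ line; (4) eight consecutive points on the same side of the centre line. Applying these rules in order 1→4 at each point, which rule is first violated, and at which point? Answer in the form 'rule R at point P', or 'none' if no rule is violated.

Zone of each point (C = within 1σ̂, B = 1σ̂–2σ̂, A = 2σ̂–3σ̂, * = beyond 3σ̂; sign = side of CL): 1:-C, 2:-C, 3:-C, 4:+C, 5:+B, 6:+C, 7:+B, 8:-B, 9:-A, 10:-C, 11:-A, 12:+B, 13:+C, 14:+C
Rule 2 (two of three consecutive points beyond the same 2σ limit) is satisfied at point 11.

rule 2 at point 11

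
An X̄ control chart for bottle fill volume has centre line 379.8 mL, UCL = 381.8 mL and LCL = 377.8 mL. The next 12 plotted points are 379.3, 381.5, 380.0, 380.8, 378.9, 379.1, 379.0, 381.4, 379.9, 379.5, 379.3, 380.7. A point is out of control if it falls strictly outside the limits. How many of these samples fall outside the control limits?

0

All 12 points lie within [377.8, 381.8].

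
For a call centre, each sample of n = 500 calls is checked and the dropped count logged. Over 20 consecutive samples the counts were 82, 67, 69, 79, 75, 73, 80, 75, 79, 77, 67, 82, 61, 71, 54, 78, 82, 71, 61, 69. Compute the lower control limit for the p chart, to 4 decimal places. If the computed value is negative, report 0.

p̄ = Σdᵢ / (k·n) = 1452 / (20 × 500) = 0.14520
LCL = p̄ − 3·√(p̄(1−p̄)/n) = 0.14520 − 3 × 0.01576 = 0.09793

0.0979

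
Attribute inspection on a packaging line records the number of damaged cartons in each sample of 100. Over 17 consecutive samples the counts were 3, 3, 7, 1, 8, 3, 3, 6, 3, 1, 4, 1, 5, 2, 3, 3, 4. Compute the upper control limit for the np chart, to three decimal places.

p̄ = Σdᵢ / (k·n) = 60 / (17 × 100) = 0.03529
UCL = np̄ + 3·√(np̄(1−p̄)) = 3.5294 + 3 × √(3.5294×0.96471) = 3.5294 + 3 × 1.8452 = 9.0651

9.065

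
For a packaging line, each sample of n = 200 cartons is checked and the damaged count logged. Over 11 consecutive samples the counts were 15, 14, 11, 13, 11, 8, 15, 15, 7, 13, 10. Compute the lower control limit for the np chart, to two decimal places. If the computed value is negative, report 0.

1.92

p̄ = Σdᵢ / (k·n) = 132 / (11 × 200) = 0.06000
LCL = np̄ − 3·√(np̄(1−p̄)) = 12.0000 − 3 × 3.3586 = 1.9243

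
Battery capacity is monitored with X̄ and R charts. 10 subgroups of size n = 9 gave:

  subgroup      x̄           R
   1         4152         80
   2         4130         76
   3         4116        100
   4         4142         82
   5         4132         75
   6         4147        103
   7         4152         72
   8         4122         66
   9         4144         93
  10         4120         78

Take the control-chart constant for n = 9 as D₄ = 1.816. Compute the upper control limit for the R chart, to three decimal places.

R̄ = (80 + 76 + 100 + 82 + 75 + 103 + 72 + 66 + 93 + 78) / 10 = 825.0000 / 10 = 82.5000
UCL_R = D₄·R̄ = 1.816 × 82.5000 = 149.8200

149.820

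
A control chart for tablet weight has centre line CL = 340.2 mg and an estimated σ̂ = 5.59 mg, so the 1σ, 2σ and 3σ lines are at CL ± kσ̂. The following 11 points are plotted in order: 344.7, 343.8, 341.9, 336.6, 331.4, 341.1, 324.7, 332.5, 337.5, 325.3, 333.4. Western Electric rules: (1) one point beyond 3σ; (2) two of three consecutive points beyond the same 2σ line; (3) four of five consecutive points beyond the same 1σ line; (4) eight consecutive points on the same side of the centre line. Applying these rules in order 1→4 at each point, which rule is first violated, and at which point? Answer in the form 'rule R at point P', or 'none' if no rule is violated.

rule 3 at point 11

Zone of each point (C = within 1σ̂, B = 1σ̂–2σ̂, A = 2σ̂–3σ̂, * = beyond 3σ̂; sign = side of CL): 1:+C, 2:+C, 3:+C, 4:-C, 5:-B, 6:+C, 7:-A, 8:-B, 9:-C, 10:-A, 11:-B
Rule 3 (four of five consecutive points beyond the same 1σ limit) is satisfied at point 11.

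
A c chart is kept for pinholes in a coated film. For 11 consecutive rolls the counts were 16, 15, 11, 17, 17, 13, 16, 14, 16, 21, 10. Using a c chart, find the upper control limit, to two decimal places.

c̄ = (16 + 15 + 11 + 17 + 17 + 13 + 16 + 14 + 16 + 21 + 10) / 11 = 166 / 11 = 15.0909
UCL = c̄ + 3√c̄ = 15.0909 + 3 × √15.0909 = 15.0909 + 3 × 3.8847 = 26.7450

26.75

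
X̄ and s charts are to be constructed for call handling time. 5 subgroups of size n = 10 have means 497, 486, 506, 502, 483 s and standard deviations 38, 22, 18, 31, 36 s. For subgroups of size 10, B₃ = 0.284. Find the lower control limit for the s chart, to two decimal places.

8.24

s̄ = (38 + 22 + 18 + 31 + 36) / 5 = 29.0000
LCL_s = B₃·s̄ = 0.284 × 29.0000 = 8.2360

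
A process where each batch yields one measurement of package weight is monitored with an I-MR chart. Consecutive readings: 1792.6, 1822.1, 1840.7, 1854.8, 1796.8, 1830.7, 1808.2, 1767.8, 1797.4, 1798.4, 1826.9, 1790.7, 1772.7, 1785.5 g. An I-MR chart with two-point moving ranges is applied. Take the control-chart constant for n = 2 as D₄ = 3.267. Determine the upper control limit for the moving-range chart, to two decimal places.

Moving ranges: 29.5, 18.6, 14.1, 58.0, 33.9, 22.5, 40.4, 29.6, 1.0, 28.5, 36.2, 18.0, 12.8; M̄R̄ = 343.1000 / 13 = 26.3923
UCL_MR = D₄·M̄R̄ = 3.267 × 26.3923 = 86.2237

86.22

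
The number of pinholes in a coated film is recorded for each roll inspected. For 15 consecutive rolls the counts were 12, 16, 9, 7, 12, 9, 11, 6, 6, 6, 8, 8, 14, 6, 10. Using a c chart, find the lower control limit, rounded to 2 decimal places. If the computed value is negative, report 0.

c̄ = (12 + 16 + 9 + 7 + 12 + 9 + 11 + 6 + 6 + 6 + 8 + 8 + 14 + 6 + 10) / 15 = 140 / 15 = 9.3333
LCL = c̄ − 3√c̄ = 9.3333 − 3 × 3.0551 = 0.1682

0.17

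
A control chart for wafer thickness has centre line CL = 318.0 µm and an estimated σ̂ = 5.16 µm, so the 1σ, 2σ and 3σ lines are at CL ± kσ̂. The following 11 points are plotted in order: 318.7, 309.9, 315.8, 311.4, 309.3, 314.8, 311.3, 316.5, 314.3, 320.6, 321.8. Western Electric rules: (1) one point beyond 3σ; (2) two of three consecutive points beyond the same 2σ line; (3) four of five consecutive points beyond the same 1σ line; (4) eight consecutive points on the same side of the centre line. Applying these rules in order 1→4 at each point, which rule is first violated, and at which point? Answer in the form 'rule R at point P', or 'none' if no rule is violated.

rule 4 at point 9

Zone of each point (C = within 1σ̂, B = 1σ̂–2σ̂, A = 2σ̂–3σ̂, * = beyond 3σ̂; sign = side of CL): 1:+C, 2:-B, 3:-C, 4:-B, 5:-B, 6:-C, 7:-B, 8:-C, 9:-C, 10:+C, 11:+C
Rule 4 (eight consecutive points on the same side of the centre line) is satisfied at point 9.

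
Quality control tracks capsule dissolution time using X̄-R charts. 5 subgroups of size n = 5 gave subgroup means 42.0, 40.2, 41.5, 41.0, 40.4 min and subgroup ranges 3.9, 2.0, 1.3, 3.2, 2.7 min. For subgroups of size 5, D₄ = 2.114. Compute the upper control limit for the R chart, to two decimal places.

R̄ = (3.9 + 2.0 + 1.3 + 3.2 + 2.7) / 5 = 13.1000 / 5 = 2.6200
UCL_R = D₄·R̄ = 2.114 × 2.6200 = 5.5387

5.54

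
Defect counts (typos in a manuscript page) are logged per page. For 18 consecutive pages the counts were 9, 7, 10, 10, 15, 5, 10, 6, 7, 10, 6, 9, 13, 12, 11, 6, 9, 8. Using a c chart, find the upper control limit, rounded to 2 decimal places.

c̄ = (9 + 7 + 10 + 10 + 15 + 5 + 10 + 6 + 7 + 10 + 6 + 9 + 13 + 12 + 11 + 6 + 9 + 8) / 18 = 163 / 18 = 9.0556
UCL = c̄ + 3√c̄ = 9.0556 + 3 × √9.0556 = 9.0556 + 3 × 3.0092 = 18.0833

18.08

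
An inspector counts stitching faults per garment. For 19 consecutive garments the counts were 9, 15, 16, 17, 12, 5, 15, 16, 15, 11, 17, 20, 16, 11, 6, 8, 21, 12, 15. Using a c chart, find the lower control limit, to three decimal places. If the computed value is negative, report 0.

c̄ = (9 + 15 + 16 + 17 + 12 + 5 + 15 + 16 + 15 + 11 + 17 + 20 + 16 + 11 + 6 + 8 + 21 + 12 + 15) / 19 = 257 / 19 = 13.5263
LCL = c̄ − 3√c̄ = 13.5263 − 3 × 3.6778 = 2.4929

2.493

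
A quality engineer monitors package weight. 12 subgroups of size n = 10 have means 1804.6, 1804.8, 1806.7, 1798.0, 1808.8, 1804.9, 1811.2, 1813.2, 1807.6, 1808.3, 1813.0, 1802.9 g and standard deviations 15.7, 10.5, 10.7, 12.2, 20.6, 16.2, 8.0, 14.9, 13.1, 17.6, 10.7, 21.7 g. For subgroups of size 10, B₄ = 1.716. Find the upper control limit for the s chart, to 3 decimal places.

24.582

s̄ = (15.7 + 10.5 + 10.7 + 12.2 + 20.6 + 16.2 + 8.0 + 14.9 + 13.1 + 17.6 + 10.7 + 21.7) / 12 = 14.3250
UCL_s = B₄·s̄ = 1.716 × 14.3250 = 24.5817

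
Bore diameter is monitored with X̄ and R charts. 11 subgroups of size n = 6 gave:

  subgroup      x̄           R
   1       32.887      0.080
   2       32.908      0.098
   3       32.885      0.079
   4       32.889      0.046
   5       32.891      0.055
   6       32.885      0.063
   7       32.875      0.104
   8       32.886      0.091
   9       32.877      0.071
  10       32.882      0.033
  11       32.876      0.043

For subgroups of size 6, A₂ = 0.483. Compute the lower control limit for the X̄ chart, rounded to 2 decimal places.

X̄̄ = (32.887 + 32.908 + 32.885 + 32.889 + 32.891 + 32.885 + 32.875 + 32.886 + 32.877 + 32.882 + 32.876) / 11 = 361.7410 / 11 = 32.8855
R̄ = (0.080 + 0.098 + 0.079 + 0.046 + 0.055 + 0.063 + 0.104 + 0.091 + 0.071 + 0.033 + 0.043) / 11 = 0.7630 / 11 = 0.0694
LCL = X̄̄ − A₂·R̄ = 32.8855 − 0.483 × 0.0694 = 32.8520

32.85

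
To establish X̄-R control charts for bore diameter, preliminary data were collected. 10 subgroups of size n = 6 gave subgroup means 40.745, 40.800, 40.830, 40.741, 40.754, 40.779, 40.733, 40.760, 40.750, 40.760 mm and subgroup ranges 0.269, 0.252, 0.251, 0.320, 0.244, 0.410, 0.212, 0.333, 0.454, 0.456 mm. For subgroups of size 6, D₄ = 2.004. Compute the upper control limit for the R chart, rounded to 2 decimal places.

0.64

R̄ = (0.269 + 0.252 + 0.251 + 0.320 + 0.244 + 0.410 + 0.212 + 0.333 + 0.454 + 0.456) / 10 = 3.2010 / 10 = 0.3201
UCL_R = D₄·R̄ = 2.004 × 0.3201 = 0.6415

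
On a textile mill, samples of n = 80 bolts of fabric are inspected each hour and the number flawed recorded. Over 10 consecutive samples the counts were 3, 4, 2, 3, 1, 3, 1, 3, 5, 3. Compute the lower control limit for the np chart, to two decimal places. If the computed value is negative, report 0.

p̄ = Σdᵢ / (k·n) = 28 / (10 × 80) = 0.03500
LCL = np̄ − 3·√(np̄(1−p̄)) = 2.8000 − 3 × 1.6438 = -2.1313 → 0 (negative, so LCL = 0)

0.00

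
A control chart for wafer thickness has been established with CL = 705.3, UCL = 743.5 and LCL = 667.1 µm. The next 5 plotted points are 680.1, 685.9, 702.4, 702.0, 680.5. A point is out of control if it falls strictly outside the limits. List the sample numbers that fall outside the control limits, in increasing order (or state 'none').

none

All 5 points lie within [667.1, 743.5].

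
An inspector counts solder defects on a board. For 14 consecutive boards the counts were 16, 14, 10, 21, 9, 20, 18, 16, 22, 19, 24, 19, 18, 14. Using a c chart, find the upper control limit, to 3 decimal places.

29.564

c̄ = (16 + 14 + 10 + 21 + 9 + 20 + 18 + 16 + 22 + 19 + 24 + 19 + 18 + 14) / 14 = 240 / 14 = 17.1429
UCL = c̄ + 3√c̄ = 17.1429 + 3 × √17.1429 = 17.1429 + 3 × 4.1404 = 29.5640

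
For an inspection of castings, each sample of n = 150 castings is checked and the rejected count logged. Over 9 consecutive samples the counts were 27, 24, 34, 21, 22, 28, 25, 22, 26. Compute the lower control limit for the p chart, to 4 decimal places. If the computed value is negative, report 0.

0.0777

p̄ = Σdᵢ / (k·n) = 229 / (9 × 150) = 0.16963
LCL = p̄ − 3·√(p̄(1−p̄)/n) = 0.16963 − 3 × 0.03064 = 0.07770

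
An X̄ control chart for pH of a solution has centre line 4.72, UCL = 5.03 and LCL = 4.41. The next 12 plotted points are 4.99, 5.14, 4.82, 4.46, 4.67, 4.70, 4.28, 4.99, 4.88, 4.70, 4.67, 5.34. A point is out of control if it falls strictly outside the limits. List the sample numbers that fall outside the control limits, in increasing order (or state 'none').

2, 7, 12

Compare each point to [4.41, 5.03]: sample 2 = 5.14 > UCL; sample 7 = 4.28 < LCL; sample 12 = 5.34 > UCL.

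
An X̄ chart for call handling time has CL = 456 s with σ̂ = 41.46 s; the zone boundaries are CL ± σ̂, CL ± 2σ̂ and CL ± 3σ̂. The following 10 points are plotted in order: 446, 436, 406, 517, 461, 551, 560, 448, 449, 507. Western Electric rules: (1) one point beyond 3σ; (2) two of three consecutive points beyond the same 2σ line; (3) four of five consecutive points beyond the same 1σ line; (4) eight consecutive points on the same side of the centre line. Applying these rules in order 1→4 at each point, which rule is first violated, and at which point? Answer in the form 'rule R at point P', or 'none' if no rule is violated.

Zone of each point (C = within 1σ̂, B = 1σ̂–2σ̂, A = 2σ̂–3σ̂, * = beyond 3σ̂; sign = side of CL): 1:-C, 2:-C, 3:-B, 4:+B, 5:+C, 6:+A, 7:+A, 8:-C, 9:-C, 10:+B
Rule 2 (two of three consecutive points beyond the same 2σ limit) is satisfied at point 7.

rule 2 at point 7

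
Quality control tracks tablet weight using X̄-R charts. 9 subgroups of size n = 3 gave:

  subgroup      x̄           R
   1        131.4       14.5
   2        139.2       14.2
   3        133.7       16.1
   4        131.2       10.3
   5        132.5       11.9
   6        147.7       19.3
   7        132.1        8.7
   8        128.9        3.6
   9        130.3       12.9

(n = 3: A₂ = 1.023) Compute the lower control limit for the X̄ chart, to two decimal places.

121.44

X̄̄ = (131.4 + 139.2 + 133.7 + 131.2 + 132.5 + 147.7 + 132.1 + 128.9 + 130.3) / 9 = 1207.0000 / 9 = 134.1111
R̄ = (14.5 + 14.2 + 16.1 + 10.3 + 11.9 + 19.3 + 8.7 + 3.6 + 12.9) / 9 = 111.5000 / 9 = 12.3889
LCL = X̄̄ − A₂·R̄ = 134.1111 − 1.023 × 12.3889 = 121.4373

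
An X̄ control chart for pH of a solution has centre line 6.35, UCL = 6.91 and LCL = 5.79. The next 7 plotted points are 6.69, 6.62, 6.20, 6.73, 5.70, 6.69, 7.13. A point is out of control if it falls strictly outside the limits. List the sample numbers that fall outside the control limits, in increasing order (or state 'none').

5, 7

Compare each point to [5.79, 6.91]: sample 5 = 5.70 < LCL; sample 7 = 7.13 > UCL.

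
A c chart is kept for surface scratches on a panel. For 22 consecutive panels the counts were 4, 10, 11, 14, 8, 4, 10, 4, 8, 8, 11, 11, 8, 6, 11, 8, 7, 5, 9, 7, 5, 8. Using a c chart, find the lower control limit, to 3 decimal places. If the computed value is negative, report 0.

0.000

c̄ = (4 + 10 + 11 + 14 + 8 + 4 + 10 + 4 + 8 + 8 + 11 + 11 + 8 + 6 + 11 + 8 + 7 + 5 + 9 + 7 + 5 + 8) / 22 = 177 / 22 = 8.0455
LCL = c̄ − 3√c̄ = 8.0455 − 3 × 2.8365 = -0.4639 → 0 (cannot be negative)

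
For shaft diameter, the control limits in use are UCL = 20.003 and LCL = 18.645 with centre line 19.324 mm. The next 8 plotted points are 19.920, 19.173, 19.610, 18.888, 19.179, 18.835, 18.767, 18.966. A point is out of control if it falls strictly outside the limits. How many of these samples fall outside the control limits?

0

All 8 points lie within [18.645, 20.003].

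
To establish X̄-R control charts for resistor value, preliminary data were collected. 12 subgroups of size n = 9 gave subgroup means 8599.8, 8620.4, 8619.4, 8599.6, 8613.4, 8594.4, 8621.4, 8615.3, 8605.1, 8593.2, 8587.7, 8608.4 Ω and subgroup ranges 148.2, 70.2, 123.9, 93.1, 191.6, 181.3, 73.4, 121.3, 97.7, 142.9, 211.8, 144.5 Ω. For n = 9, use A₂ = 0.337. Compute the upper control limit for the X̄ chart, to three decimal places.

8651.439

X̄̄ = (8599.8 + 8620.4 + 8619.4 + 8599.6 + 8613.4 + 8594.4 + 8621.4 + 8615.3 + 8605.1 + 8593.2 + 8587.7 + 8608.4) / 12 = 103278.1000 / 12 = 8606.5083
R̄ = (148.2 + 70.2 + 123.9 + 93.1 + 191.6 + 181.3 + 73.4 + 121.3 + 97.7 + 142.9 + 211.8 + 144.5) / 12 = 1599.9000 / 12 = 133.3250
UCL = X̄̄ + A₂·R̄ = 8606.5083 + 0.337 × 133.3250 = 8651.4389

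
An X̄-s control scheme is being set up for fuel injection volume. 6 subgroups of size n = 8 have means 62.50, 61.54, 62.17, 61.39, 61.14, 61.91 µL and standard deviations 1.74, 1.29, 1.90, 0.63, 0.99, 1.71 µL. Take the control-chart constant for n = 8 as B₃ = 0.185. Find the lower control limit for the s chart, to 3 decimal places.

s̄ = (1.74 + 1.29 + 1.90 + 0.63 + 0.99 + 1.71) / 6 = 1.3767
LCL_s = B₃·s̄ = 0.185 × 1.3767 = 0.2547

0.255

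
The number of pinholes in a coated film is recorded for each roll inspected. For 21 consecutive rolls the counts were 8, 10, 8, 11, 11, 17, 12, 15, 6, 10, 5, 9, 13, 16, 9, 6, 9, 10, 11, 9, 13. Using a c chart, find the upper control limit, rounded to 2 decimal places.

c̄ = (8 + 10 + 8 + 11 + 11 + 17 + 12 + 15 + 6 + 10 + 5 + 9 + 13 + 16 + 9 + 6 + 9 + 10 + 11 + 9 + 13) / 21 = 218 / 21 = 10.3810
UCL = c̄ + 3√c̄ = 10.3810 + 3 × √10.3810 = 10.3810 + 3 × 3.2219 = 20.0468

20.05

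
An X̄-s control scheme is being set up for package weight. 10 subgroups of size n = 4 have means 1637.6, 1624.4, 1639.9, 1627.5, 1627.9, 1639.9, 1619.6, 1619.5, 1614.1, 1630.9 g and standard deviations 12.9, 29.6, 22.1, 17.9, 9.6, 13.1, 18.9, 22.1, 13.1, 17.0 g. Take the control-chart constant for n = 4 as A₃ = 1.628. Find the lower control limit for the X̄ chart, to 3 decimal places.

X̄̄ = (1637.6 + 1624.4 + 1639.9 + 1627.5 + 1627.9 + 1639.9 + 1619.6 + 1619.5 + 1614.1 + 1630.9) / 10 = 1628.1300
s̄ = (12.9 + 29.6 + 22.1 + 17.9 + 9.6 + 13.1 + 18.9 + 22.1 + 13.1 + 17.0) / 10 = 17.6300
LCL = X̄̄ − A₃·s̄ = 1628.1300 − 1.628 × 17.6300 = 1599.4284

1599.428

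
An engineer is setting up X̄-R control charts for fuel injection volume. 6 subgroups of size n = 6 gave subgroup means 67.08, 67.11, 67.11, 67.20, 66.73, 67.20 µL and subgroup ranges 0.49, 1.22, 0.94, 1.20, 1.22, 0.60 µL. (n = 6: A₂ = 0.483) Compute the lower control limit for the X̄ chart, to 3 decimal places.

X̄̄ = (67.08 + 67.11 + 67.11 + 67.20 + 66.73 + 67.20) / 6 = 402.4300 / 6 = 67.0717
R̄ = (0.49 + 1.22 + 0.94 + 1.20 + 1.22 + 0.60) / 6 = 5.6700 / 6 = 0.9450
LCL = X̄̄ − A₂·R̄ = 67.0717 − 0.483 × 0.9450 = 66.6152

66.615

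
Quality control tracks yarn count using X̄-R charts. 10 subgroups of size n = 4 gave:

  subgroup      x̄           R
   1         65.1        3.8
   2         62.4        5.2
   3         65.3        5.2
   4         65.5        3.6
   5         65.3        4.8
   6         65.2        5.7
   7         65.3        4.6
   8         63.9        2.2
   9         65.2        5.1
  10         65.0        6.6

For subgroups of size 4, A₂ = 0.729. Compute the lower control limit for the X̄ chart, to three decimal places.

X̄̄ = (65.1 + 62.4 + 65.3 + 65.5 + 65.3 + 65.2 + 65.3 + 63.9 + 65.2 + 65.0) / 10 = 648.2000 / 10 = 64.8200
R̄ = (3.8 + 5.2 + 5.2 + 3.6 + 4.8 + 5.7 + 4.6 + 2.2 + 5.1 + 6.6) / 10 = 46.8000 / 10 = 4.6800
LCL = X̄̄ − A₂·R̄ = 64.8200 − 0.729 × 4.6800 = 61.4083

61.408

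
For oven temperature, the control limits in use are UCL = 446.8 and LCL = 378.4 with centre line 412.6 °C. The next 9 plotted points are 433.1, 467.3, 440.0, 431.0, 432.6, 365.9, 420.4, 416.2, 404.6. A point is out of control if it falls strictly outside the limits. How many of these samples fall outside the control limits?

2

Compare each point to [378.4, 446.8]: sample 2 = 467.3 > UCL; sample 6 = 365.9 < LCL.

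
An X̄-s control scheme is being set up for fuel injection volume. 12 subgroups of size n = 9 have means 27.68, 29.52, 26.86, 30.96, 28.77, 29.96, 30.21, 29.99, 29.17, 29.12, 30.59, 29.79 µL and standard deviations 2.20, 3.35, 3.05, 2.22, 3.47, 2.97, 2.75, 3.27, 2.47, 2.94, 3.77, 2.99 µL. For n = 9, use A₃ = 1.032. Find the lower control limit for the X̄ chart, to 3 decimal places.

X̄̄ = (27.68 + 29.52 + 26.86 + 30.96 + 28.77 + 29.96 + 30.21 + 29.99 + 29.17 + 29.12 + 30.59 + 29.79) / 12 = 29.3850
s̄ = (2.20 + 3.35 + 3.05 + 2.22 + 3.47 + 2.97 + 2.75 + 3.27 + 2.47 + 2.94 + 3.77 + 2.99) / 12 = 2.9542
LCL = X̄̄ − A₃·s̄ = 29.3850 − 1.032 × 2.9542 = 26.3363

26.336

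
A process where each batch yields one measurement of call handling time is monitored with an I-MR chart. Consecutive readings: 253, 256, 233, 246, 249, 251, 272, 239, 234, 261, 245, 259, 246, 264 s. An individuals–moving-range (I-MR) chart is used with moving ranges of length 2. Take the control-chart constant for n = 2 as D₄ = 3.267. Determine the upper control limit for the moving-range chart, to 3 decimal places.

48.000

Moving ranges: 3, 23, 13, 3, 2, 21, 33, 5, 27, 16, 14, 13, 18; M̄R̄ = 191.0000 / 13 = 14.6923
UCL_MR = D₄·M̄R̄ = 3.267 × 14.6923 = 47.9998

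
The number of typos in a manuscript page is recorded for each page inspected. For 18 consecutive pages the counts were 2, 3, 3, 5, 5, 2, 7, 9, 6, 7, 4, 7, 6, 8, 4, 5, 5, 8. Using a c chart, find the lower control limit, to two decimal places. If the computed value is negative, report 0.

c̄ = (2 + 3 + 3 + 5 + 5 + 2 + 7 + 9 + 6 + 7 + 4 + 7 + 6 + 8 + 4 + 5 + 5 + 8) / 18 = 96 / 18 = 5.3333
LCL = c̄ − 3√c̄ = 5.3333 − 3 × 2.3094 = -1.5949 → 0 (cannot be negative)

0.00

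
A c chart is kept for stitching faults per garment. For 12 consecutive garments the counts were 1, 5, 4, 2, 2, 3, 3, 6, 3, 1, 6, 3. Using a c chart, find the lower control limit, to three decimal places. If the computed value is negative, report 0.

0.000

c̄ = (1 + 5 + 4 + 2 + 2 + 3 + 3 + 6 + 3 + 1 + 6 + 3) / 12 = 39 / 12 = 3.2500
LCL = c̄ − 3√c̄ = 3.2500 − 3 × 1.8028 = -2.1583 → 0 (cannot be negative)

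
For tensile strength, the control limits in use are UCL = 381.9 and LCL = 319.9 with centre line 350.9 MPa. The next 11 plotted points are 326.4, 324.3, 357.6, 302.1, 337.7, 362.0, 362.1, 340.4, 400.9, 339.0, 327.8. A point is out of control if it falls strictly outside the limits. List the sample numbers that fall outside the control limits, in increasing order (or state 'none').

4, 9

Compare each point to [319.9, 381.9]: sample 4 = 302.1 < LCL; sample 9 = 400.9 > UCL.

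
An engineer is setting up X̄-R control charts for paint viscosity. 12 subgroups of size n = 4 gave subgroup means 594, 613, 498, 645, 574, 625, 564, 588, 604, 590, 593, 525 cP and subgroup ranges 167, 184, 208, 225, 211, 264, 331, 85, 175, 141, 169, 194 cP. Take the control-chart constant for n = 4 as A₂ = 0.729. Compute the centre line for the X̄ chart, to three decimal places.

584.417

X̄̄ = (594 + 613 + 498 + 645 + 574 + 625 + 564 + 588 + 604 + 590 + 593 + 525) / 12 = 7013.0000 / 12 = 584.4167
CL = X̄̄ = 584.4167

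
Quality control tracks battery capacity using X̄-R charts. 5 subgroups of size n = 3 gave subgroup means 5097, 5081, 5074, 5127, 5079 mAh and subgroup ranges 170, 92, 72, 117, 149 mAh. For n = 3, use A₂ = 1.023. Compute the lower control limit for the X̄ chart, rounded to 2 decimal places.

4968.84

X̄̄ = (5097 + 5081 + 5074 + 5127 + 5079) / 5 = 25458.0000 / 5 = 5091.6000
R̄ = (170 + 92 + 72 + 117 + 149) / 5 = 600.0000 / 5 = 120.0000
LCL = X̄̄ − A₂·R̄ = 5091.6000 − 1.023 × 120.0000 = 4968.8400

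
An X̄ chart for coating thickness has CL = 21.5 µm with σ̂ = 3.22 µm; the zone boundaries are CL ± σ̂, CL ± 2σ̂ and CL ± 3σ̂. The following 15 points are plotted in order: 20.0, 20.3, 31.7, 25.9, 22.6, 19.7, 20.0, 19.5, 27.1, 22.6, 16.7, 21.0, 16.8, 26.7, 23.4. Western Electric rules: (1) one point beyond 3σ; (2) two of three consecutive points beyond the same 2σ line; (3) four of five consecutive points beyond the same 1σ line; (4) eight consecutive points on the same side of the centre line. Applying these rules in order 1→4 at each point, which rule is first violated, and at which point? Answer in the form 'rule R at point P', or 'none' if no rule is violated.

Zone of each point (C = within 1σ̂, B = 1σ̂–2σ̂, A = 2σ̂–3σ̂, * = beyond 3σ̂; sign = side of CL): 1:-C, 2:-C, 3:+*, 4:+B, 5:+C, 6:-C, 7:-C, 8:-C, 9:+B, 10:+C, 11:-B, 12:-C, 13:-B, 14:+B, 15:+C
Rule 1 (one point beyond the 3σ limits) is satisfied at point 3.

rule 1 at point 3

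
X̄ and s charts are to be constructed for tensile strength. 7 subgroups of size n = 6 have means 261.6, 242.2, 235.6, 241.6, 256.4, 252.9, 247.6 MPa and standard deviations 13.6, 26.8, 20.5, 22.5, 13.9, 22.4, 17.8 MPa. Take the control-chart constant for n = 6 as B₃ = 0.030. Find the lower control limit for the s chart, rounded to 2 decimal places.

s̄ = (13.6 + 26.8 + 20.5 + 22.5 + 13.9 + 22.4 + 17.8) / 7 = 19.6429
LCL_s = B₃·s̄ = 0.030 × 19.6429 = 0.5893

0.59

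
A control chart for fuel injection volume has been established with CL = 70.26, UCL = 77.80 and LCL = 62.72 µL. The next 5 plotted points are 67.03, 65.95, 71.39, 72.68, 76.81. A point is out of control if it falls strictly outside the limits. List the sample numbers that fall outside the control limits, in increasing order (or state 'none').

none

All 5 points lie within [62.72, 77.80].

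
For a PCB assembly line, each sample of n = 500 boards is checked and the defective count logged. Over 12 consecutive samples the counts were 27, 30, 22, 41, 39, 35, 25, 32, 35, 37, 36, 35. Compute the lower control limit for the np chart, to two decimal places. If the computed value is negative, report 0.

p̄ = Σdᵢ / (k·n) = 394 / (12 × 500) = 0.06567
LCL = np̄ − 3·√(np̄(1−p̄)) = 32.8333 − 3 × 5.5387 = 16.2172

16.22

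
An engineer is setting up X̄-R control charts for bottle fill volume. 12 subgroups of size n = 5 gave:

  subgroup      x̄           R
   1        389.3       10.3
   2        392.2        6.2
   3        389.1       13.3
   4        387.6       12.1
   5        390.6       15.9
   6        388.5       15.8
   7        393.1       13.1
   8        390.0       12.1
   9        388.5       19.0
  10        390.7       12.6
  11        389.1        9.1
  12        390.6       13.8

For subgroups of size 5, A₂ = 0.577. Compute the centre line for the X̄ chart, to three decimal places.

389.942

X̄̄ = (389.3 + 392.2 + 389.1 + 387.6 + 390.6 + 388.5 + 393.1 + 390.0 + 388.5 + 390.7 + 389.1 + 390.6) / 12 = 4679.3000 / 12 = 389.9417
CL = X̄̄ = 389.9417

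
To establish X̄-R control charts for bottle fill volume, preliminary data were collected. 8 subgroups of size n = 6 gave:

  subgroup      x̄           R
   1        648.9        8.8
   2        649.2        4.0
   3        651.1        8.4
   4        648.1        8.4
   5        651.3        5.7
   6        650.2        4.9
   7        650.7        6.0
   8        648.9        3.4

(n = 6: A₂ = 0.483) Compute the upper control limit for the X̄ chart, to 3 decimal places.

X̄̄ = (648.9 + 649.2 + 651.1 + 648.1 + 651.3 + 650.2 + 650.7 + 648.9) / 8 = 5198.4000 / 8 = 649.8000
R̄ = (8.8 + 4.0 + 8.4 + 8.4 + 5.7 + 4.9 + 6.0 + 3.4) / 8 = 49.6000 / 8 = 6.2000
UCL = X̄̄ + A₂·R̄ = 649.8000 + 0.483 × 6.2000 = 652.7946

652.795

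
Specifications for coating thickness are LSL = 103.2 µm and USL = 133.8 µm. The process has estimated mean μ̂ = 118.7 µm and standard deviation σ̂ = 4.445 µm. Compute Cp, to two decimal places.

1.15

Cp = (USL − LSL) / (6σ̂) = (133.8 − 103.2) / (6 × 4.445) = 30.6000 / 26.6700 = 1.1474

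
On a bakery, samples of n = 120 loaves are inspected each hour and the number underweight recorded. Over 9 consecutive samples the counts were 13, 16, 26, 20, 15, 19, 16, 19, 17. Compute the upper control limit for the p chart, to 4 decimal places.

p̄ = Σdᵢ / (k·n) = 161 / (9 × 120) = 0.14907
UCL = p̄ + 3·√(p̄(1−p̄)/n) = 0.14907 + 3 × √(0.14907×0.85093/120) = 0.14907 + 3 × 0.03251 = 0.24661

0.2466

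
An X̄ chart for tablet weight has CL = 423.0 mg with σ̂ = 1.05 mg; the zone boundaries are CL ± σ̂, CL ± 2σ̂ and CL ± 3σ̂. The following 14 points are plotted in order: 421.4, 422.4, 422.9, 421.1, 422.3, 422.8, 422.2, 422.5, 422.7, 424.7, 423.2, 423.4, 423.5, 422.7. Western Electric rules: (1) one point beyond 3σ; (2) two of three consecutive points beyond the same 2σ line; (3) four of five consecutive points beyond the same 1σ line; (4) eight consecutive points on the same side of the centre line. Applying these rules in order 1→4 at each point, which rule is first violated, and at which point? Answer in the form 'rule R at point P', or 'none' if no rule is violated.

Zone of each point (C = within 1σ̂, B = 1σ̂–2σ̂, A = 2σ̂–3σ̂, * = beyond 3σ̂; sign = side of CL): 1:-B, 2:-C, 3:-C, 4:-B, 5:-C, 6:-C, 7:-C, 8:-C, 9:-C, 10:+B, 11:+C, 12:+C, 13:+C, 14:-C
Rule 4 (eight consecutive points on the same side of the centre line) is satisfied at point 8.

rule 4 at point 8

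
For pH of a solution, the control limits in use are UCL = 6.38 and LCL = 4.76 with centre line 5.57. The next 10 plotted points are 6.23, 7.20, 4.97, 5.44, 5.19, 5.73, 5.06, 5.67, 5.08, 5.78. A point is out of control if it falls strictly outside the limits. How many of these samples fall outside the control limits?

Compare each point to [4.76, 6.38]: sample 2 = 7.20 > UCL.

1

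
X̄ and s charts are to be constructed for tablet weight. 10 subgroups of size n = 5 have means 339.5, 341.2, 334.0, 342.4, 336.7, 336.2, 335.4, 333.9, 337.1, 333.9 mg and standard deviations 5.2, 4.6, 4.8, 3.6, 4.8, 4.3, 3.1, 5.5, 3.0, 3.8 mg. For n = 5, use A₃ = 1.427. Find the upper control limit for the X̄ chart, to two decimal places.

X̄̄ = (339.5 + 341.2 + 334.0 + 342.4 + 336.7 + 336.2 + 335.4 + 333.9 + 337.1 + 333.9) / 10 = 337.0300
s̄ = (5.2 + 4.6 + 4.8 + 3.6 + 4.8 + 4.3 + 3.1 + 5.5 + 3.0 + 3.8) / 10 = 4.2700
UCL = X̄̄ + A₃·s̄ = 337.0300 + 1.427 × 4.2700 = 343.1233

343.12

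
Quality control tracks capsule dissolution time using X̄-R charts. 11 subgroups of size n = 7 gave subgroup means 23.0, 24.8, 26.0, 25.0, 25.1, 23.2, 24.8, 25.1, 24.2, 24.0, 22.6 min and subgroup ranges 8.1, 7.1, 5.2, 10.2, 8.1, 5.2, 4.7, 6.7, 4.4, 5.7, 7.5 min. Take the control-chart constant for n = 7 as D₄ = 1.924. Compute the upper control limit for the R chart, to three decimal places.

R̄ = (8.1 + 7.1 + 5.2 + 10.2 + 8.1 + 5.2 + 4.7 + 6.7 + 4.4 + 5.7 + 7.5) / 11 = 72.9000 / 11 = 6.6273
UCL_R = D₄·R̄ = 1.924 × 6.6273 = 12.7509

12.751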